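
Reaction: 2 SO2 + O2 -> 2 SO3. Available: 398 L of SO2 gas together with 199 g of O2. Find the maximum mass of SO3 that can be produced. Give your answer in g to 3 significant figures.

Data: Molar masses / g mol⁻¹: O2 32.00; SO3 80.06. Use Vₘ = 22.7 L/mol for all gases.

n(SO2) = 398.0 / 22.7 = 17.53 mol
n(O2) = 199.0 / 32.00 = 6.219 mol
n/ν for SO2 = 17.53/2 = 8.765
n/ν for O2 = 6.219/1 = 6.219
Smallest n/ν is O2 → limiting reagent.
n(SO3) = (2/1) × 6.219 = 12.44 mol
mass = 12.44 × 80.06 = 995.9 g

996 g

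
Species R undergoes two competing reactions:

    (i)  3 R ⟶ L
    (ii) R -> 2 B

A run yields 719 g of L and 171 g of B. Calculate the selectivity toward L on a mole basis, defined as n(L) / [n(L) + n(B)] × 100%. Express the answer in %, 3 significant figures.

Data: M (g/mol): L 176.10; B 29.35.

n(L) = 719 / 176.10 = 4.083 mol
n(B) = 171 / 29.35 = 5.826 mol
selectivity = 4.083/(4.083+5.826) × 100 = 41.20 %

41.2 %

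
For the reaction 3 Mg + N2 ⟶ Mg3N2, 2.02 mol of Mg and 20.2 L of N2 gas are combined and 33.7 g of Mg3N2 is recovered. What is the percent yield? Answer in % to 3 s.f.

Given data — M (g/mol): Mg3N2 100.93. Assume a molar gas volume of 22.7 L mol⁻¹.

49.6 %

n(Mg) = 2.020 mol
n(N2) = 20.20 / 22.7 = 0.8899 mol
n/ν for Mg = 2.020/3 = 0.6733
n/ν for N2 = 0.8899/1 = 0.8899
Smallest n/ν is Mg → limiting reagent.
theoretical n(Mg3N2) = (1/3) × 2.020 = 0.6733 mol → 67.96 g
% yield = 33.7 / 67.96 × 100 = 49.59 %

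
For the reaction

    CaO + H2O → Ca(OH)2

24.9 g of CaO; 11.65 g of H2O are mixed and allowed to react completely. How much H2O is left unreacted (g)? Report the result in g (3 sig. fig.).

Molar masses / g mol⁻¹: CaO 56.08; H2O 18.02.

3.65 g

n(CaO) = 24.90 / 56.08 = 0.4440 mol
n(H2O) = 11.65 / 18.02 = 0.6465 mol
n/ν for CaO = 0.4440/1 = 0.4440
n/ν for H2O = 0.6465/1 = 0.6465
Smallest n/ν is CaO → limiting reagent.
H2O consumed = (1/1) × 0.4440 = 0.4440 mol
H2O remaining = 0.6465 − 0.4440 = 0.2025 mol
mass = 0.2025 × 18.02 = 3.649 g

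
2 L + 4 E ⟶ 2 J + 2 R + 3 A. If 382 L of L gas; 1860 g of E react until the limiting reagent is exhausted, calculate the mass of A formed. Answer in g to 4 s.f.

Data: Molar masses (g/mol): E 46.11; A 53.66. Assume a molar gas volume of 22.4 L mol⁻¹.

1373 g

n(L) = 382.0 / 22.4 = 17.05 mol
n(E) = 1860 / 46.11 = 40.34 mol
n/ν for L = 17.05/2 = 8.525
n/ν for E = 40.34/4 = 10.09
Smallest n/ν is L → limiting reagent.
n(A) = (3/2) × 17.05 = 25.58 mol
mass = 25.58 × 53.66 = 1373 g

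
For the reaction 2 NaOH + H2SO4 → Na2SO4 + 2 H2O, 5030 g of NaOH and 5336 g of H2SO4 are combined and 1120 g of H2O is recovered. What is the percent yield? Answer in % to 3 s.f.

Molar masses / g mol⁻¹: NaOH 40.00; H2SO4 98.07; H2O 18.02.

57.1 %

n(NaOH) = 5030 / 40.00 = 125.8 mol
n(H2SO4) = 5336 / 98.07 = 54.41 mol
n/ν → NaOH: 62.90, H2SO4: 54.41; H2SO4 is limiting.
theoretical n(H2O) = (2/1) × 54.41 = 108.8 mol → 1961 g
% yield = 1120 / 1961 × 100 = 57.11 %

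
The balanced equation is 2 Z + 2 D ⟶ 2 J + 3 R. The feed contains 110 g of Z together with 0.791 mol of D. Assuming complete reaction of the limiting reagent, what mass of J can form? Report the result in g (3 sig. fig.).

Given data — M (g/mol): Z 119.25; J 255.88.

n(Z) = 110.0 / 119.25 = 0.9224 mol
n(D) = 0.7910 mol
n/ν for Z = 0.9224/2 = 0.4612
n/ν for D = 0.7910/2 = 0.3955
Smallest n/ν is D → limiting reagent.
n(J) = (2/2) × 0.7910 = 0.7910 mol
mass = 0.7910 × 255.88 = 202.4 g

202 g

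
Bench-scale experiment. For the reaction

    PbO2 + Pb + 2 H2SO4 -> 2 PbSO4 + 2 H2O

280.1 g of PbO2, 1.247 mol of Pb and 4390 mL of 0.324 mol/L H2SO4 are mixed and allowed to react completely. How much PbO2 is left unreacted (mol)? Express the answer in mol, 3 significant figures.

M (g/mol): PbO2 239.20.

n(PbO2) = 280.1 / 239.20 = 1.171 mol
n(Pb) = 1.247 mol
n(H2SO4) = 0.324 × 4390/1000 = 1.422 mol
n/ν → PbO2: 1.171, Pb: 1.247, H2SO4: 0.7110; H2SO4 is limiting.
PbO2 consumed = (1/2) × 1.422 = 0.7110 mol
PbO2 remaining = 1.171 − 0.7110 = 0.4600 mol

0.460 mol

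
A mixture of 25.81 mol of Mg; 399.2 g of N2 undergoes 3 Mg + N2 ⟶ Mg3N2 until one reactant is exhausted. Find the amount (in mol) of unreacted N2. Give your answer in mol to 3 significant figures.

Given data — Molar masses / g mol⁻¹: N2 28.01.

n(Mg) = 25.81 mol
n(N2) = 399.2 / 28.01 = 14.25 mol
n/ν for Mg = 25.81/3 = 8.603
n/ν for N2 = 14.25/1 = 14.25
Smallest n/ν is Mg → limiting reagent.
N2 consumed = (1/3) × 25.81 = 8.603 mol
N2 remaining = 14.25 − 8.603 = 5.647 mol

5.65 mol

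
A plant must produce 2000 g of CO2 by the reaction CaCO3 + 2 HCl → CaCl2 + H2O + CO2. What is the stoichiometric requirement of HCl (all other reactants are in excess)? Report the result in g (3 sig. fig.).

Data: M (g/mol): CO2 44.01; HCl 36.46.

3310 g

n(CO2) = 2000 / 44.01 = 45.44 mol
n(HCl) = (2/1) × 45.44 = 90.88 mol
mass = 90.88 × 36.46 = 3313 g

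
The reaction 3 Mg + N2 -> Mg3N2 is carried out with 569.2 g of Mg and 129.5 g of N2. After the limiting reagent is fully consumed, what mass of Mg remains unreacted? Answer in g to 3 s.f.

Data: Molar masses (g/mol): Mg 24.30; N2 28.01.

n(Mg) = 569.2 / 24.30 = 23.42 mol
n(N2) = 129.5 / 28.01 = 4.623 mol
n/ν for Mg = 23.42/3 = 7.807
n/ν for N2 = 4.623/1 = 4.623
Smallest n/ν is N2 → limiting reagent.
Mg consumed = (3/1) × 4.623 = 13.87 mol
Mg remaining = 23.42 − 13.87 = 9.550 mol
mass = 9.550 × 24.30 = 232.1 g

232 g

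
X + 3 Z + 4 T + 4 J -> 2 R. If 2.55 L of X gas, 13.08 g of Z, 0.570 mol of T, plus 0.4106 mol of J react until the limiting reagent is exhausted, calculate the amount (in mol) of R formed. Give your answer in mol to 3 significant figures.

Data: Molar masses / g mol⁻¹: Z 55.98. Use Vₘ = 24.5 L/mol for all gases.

0.156 mol

n(X) = 2.550 / 24.5 = 0.1041 mol
n(Z) = 13.08 / 55.98 = 0.2337 mol
n(T) = 0.5700 mol
n(J) = 0.4106 mol
n/ν → X: 0.1041, Z: 0.07790, T: 0.1425, J: 0.1027; Z is limiting.
n(R) = (2/3) × 0.2337 = 0.1558 mol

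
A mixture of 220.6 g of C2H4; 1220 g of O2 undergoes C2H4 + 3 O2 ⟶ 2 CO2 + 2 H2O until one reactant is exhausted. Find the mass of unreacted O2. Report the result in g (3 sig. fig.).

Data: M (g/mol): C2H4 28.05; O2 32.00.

465 g

n(C2H4) = 220.6 / 28.05 = 7.865 mol
n(O2) = 1220 / 32.00 = 38.13 mol
n/ν for C2H4 = 7.865/1 = 7.865
n/ν for O2 = 38.13/3 = 12.71
Smallest n/ν is C2H4 → limiting reagent.
O2 consumed = (3/1) × 7.865 = 23.60 mol
O2 remaining = 38.13 − 23.60 = 14.53 mol
mass = 14.53 × 32.00 = 465.0 g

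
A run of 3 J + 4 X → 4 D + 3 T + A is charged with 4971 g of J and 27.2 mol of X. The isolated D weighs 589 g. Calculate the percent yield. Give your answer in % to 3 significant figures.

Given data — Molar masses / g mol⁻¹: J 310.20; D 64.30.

n(J) = 4971 / 310.20 = 16.03 mol
n(X) = 27.20 mol
n/ν for J = 16.03/3 = 5.343
n/ν for X = 27.20/4 = 6.800
Smallest n/ν is J → limiting reagent.
theoretical n(D) = (4/3) × 16.03 = 21.37 mol → 1374 g
% yield = 589 / 1374 × 100 = 42.87 %

42.9 %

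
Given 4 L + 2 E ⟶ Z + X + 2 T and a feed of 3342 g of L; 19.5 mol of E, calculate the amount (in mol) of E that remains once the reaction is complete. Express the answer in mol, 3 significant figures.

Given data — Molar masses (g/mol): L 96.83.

n(L) = 3342 / 96.83 = 34.51 mol
n(E) = 19.50 mol
n/ν for L = 34.51/4 = 8.628
n/ν for E = 19.50/2 = 9.750
Smallest n/ν is L → limiting reagent.
E consumed = (2/4) × 34.51 = 17.26 mol
E remaining = 19.50 − 17.26 = 2.240 mol

2.24 mol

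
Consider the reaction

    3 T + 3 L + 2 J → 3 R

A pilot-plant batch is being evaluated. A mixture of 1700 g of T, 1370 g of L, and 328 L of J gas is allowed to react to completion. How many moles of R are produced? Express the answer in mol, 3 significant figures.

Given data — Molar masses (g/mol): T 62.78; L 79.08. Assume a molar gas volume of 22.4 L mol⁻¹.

n(T) = 1700 / 62.78 = 27.08 mol
n(L) = 1370 / 79.08 = 17.32 mol
n(J) = 328.0 / 22.4 = 14.64 mol
n/ν for T = 27.08/3 = 9.027
n/ν for L = 17.32/3 = 5.773
n/ν for J = 14.64/2 = 7.320
Smallest n/ν is L → limiting reagent.
n(R) = (3/3) × 17.32 = 17.32 mol

17.3 mol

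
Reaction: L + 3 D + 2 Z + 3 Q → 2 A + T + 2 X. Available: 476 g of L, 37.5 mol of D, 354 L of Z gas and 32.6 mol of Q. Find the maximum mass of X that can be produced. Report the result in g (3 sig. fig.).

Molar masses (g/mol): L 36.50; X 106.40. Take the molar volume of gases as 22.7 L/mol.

n(L) = 476.0 / 36.50 = 13.04 mol
n(D) = 37.50 mol
n(Z) = 354.0 / 22.7 = 15.59 mol
n(Q) = 32.60 mol
n/ν → L: 13.04, D: 12.50, Z: 7.795, Q: 10.87; Z is limiting.
n(X) = (2/2) × 15.59 = 15.59 mol
mass = 15.59 × 106.40 = 1659 g

1660 g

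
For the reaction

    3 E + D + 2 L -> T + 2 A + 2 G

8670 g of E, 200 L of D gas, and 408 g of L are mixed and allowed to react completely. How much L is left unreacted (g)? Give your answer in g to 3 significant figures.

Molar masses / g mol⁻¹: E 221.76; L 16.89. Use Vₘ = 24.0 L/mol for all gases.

127 g

n(E) = 8670 / 221.76 = 39.10 mol
n(D) = 200.0 / 24.0 = 8.333 mol
n(L) = 408.0 / 16.89 = 24.16 mol
n/ν for E = 39.10/3 = 13.03
n/ν for D = 8.333/1 = 8.333
n/ν for L = 24.16/2 = 12.08
Smallest n/ν is D → limiting reagent.
L consumed = (2/1) × 8.333 = 16.67 mol
L remaining = 24.16 − 16.67 = 7.490 mol
mass = 7.490 × 16.89 = 126.5 g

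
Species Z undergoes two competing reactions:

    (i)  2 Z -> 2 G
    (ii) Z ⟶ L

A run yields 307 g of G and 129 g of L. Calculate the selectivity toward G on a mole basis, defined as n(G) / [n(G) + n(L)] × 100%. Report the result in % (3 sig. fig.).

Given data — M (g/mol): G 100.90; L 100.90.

n(G) = 307 / 100.90 = 3.043 mol
n(L) = 129 / 100.90 = 1.278 mol
selectivity = 3.043/(3.043+1.278) × 100 = 70.42 %

70.4 %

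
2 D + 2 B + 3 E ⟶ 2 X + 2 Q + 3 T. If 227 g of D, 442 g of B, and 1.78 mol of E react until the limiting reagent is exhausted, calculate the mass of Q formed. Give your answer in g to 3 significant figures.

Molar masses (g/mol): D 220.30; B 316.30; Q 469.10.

n(D) = 227.0 / 220.30 = 1.030 mol
n(B) = 442.0 / 316.30 = 1.397 mol
n(E) = 1.780 mol
n/ν → D: 0.5150, B: 0.6985, E: 0.5933; D is limiting.
n(Q) = (2/2) × 1.030 = 1.030 mol
mass = 1.030 × 469.10 = 483.2 g

483 g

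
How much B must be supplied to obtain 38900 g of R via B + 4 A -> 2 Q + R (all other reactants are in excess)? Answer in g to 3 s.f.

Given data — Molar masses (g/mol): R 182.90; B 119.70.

25500 g

n(R) = 38900 / 182.90 = 212.7 mol
n(B) = (1/1) × 212.7 = 212.7 mol
mass = 212.7 × 119.70 = 25460 g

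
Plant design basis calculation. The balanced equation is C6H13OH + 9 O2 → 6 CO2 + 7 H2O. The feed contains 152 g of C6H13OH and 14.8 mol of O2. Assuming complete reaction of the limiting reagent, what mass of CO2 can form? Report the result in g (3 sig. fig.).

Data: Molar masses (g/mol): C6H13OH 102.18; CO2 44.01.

n(C6H13OH) = 152.0 / 102.18 = 1.488 mol
n(O2) = 14.80 mol
n/ν → C6H13OH: 1.488, O2: 1.644; C6H13OH is limiting.
n(CO2) = (6/1) × 1.488 = 8.928 mol
mass = 8.928 × 44.01 = 392.9 g

393 g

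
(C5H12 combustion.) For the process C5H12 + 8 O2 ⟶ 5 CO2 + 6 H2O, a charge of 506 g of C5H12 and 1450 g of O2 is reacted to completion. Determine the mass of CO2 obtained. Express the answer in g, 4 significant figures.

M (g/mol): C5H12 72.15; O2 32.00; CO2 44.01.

n(C5H12) = 506.0 / 72.15 = 7.013 mol
n(O2) = 1450 / 32.00 = 45.31 mol
n/ν → C5H12: 7.013, O2: 5.664; O2 is limiting.
n(CO2) = (5/8) × 45.31 = 28.32 mol
mass = 28.32 × 44.01 = 1246 g

1246 g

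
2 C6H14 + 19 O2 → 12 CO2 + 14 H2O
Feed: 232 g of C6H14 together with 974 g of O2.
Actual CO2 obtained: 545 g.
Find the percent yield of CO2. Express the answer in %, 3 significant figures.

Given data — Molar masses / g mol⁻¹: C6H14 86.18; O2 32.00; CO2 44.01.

n(C6H14) = 232.0 / 86.18 = 2.692 mol
n(O2) = 974.0 / 32.00 = 30.44 mol
n/ν for C6H14 = 2.692/2 = 1.346
n/ν for O2 = 30.44/19 = 1.602
Smallest n/ν is C6H14 → limiting reagent.
theoretical n(CO2) = (12/2) × 2.692 = 16.15 mol → 710.8 g
% yield = 545 / 710.8 × 100 = 76.67 %

76.7 %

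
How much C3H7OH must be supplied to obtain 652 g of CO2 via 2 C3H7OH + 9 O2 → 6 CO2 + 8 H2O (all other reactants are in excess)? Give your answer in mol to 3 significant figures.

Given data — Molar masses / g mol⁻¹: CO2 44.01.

n(CO2) = 652 / 44.01 = 14.81 mol
n(C3H7OH) = (2/6) × 14.81 = 4.937 mol

4.94 mol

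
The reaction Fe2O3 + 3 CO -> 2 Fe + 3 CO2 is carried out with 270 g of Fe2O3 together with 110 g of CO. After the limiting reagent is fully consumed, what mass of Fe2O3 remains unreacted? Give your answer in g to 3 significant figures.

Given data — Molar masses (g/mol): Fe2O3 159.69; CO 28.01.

n(Fe2O3) = 270.0 / 159.69 = 1.691 mol
n(CO) = 110.0 / 28.01 = 3.927 mol
n/ν for Fe2O3 = 1.691/1 = 1.691
n/ν for CO = 3.927/3 = 1.309
Smallest n/ν is CO → limiting reagent.
Fe2O3 consumed = (1/3) × 3.927 = 1.309 mol
Fe2O3 remaining = 1.691 − 1.309 = 0.3820 mol
mass = 0.3820 × 159.69 = 61.00 g

61.0 g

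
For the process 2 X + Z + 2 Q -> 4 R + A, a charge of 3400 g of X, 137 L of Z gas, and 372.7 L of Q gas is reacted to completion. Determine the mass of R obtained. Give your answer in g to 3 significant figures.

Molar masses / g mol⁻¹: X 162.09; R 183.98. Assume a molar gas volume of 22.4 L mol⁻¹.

n(X) = 3400 / 162.09 = 20.98 mol
n(Z) = 137.0 / 22.4 = 6.116 mol
n(Q) = 372.7 / 22.4 = 16.64 mol
n/ν for X = 20.98/2 = 10.49
n/ν for Z = 6.116/1 = 6.116
n/ν for Q = 16.64/2 = 8.320
Smallest n/ν is Z → limiting reagent.
n(R) = (4/1) × 6.116 = 24.46 mol
mass = 24.46 × 183.98 = 4500 g

4500 g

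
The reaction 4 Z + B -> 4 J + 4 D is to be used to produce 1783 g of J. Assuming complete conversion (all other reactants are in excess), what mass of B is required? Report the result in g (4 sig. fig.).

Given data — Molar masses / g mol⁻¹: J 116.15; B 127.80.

490.5 g

n(J) = 1783 / 116.15 = 15.35 mol
n(B) = (1/4) × 15.35 = 3.838 mol
mass = 3.838 × 127.80 = 490.5 g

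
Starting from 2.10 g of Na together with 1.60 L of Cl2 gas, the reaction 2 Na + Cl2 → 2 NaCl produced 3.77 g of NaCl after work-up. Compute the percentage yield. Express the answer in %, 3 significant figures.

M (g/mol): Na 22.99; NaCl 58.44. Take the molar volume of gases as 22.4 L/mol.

n(Na) = 2.100 / 22.99 = 0.09134 mol
n(Cl2) = 1.600 / 22.4 = 0.07143 mol
n/ν → Na: 0.04567, Cl2: 0.07143; Na is limiting.
theoretical n(NaCl) = (2/2) × 0.09134 = 0.09134 mol → 5.338 g
% yield = 3.77 / 5.338 × 100 = 70.63 %

70.6 %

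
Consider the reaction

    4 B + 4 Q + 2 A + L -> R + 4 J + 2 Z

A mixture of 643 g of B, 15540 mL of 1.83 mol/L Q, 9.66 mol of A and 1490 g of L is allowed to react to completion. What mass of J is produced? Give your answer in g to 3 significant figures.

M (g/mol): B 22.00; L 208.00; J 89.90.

1740 g

n(B) = 643.0 / 22.00 = 29.23 mol
n(Q) = 1.83 × 15540/1000 = 28.44 mol
n(A) = 9.660 mol
n(L) = 1490 / 208.00 = 7.163 mol
n/ν for B = 29.23/4 = 7.308
n/ν for Q = 28.44/4 = 7.110
n/ν for A = 9.660/2 = 4.830
n/ν for L = 7.163/1 = 7.163
Smallest n/ν is A → limiting reagent.
n(J) = (4/2) × 9.660 = 19.32 mol
mass = 19.32 × 89.90 = 1737 g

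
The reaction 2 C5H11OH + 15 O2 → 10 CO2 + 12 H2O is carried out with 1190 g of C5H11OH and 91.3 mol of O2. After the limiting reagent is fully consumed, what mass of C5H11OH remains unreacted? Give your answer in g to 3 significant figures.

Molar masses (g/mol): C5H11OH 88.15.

n(C5H11OH) = 1190 / 88.15 = 13.50 mol
n(O2) = 91.30 mol
n/ν → C5H11OH: 6.750, O2: 6.087; O2 is limiting.
C5H11OH consumed = (2/15) × 91.30 = 12.17 mol
C5H11OH remaining = 13.50 − 12.17 = 1.330 mol
mass = 1.330 × 88.15 = 117.2 g

117 g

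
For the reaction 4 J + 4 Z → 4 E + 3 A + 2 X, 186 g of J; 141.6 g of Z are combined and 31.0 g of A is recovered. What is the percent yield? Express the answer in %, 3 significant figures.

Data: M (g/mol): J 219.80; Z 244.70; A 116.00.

61.6 %

n(J) = 186.0 / 219.80 = 0.8462 mol
n(Z) = 141.6 / 244.70 = 0.5787 mol
n/ν for J = 0.8462/4 = 0.2116
n/ν for Z = 0.5787/4 = 0.1447
Smallest n/ν is Z → limiting reagent.
theoretical n(A) = (3/4) × 0.5787 = 0.4340 mol → 50.34 g
% yield = 31.0 / 50.34 × 100 = 61.58 %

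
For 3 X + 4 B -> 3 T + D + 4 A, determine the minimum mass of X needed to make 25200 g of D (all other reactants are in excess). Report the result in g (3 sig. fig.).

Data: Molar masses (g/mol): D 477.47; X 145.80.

n(D) = 25200 / 477.47 = 52.78 mol
n(X) = (3/1) × 52.78 = 158.3 mol
mass = 158.3 × 145.80 = 23080 g

23100 g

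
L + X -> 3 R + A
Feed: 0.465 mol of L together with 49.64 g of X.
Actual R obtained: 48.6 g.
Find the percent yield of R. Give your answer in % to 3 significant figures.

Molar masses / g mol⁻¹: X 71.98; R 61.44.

n(L) = 0.4650 mol
n(X) = 49.64 / 71.98 = 0.6896 mol
n/ν for L = 0.4650/1 = 0.4650
n/ν for X = 0.6896/1 = 0.6896
Smallest n/ν is L → limiting reagent.
theoretical n(R) = (3/1) × 0.4650 = 1.395 mol → 85.71 g
% yield = 48.6 / 85.71 × 100 = 56.70 %

56.7 %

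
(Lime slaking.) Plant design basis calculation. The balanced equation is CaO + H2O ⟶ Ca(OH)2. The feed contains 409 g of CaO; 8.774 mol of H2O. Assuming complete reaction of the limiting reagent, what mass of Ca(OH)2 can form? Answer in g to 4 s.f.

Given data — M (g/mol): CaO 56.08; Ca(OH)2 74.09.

n(CaO) = 409.0 / 56.08 = 7.293 mol
n(H2O) = 8.774 mol
n/ν → CaO: 7.293, H2O: 8.774; CaO is limiting.
n(Ca(OH)2) = (1/1) × 7.293 = 7.293 mol
mass = 7.293 × 74.09 = 540.3 g

540.3 g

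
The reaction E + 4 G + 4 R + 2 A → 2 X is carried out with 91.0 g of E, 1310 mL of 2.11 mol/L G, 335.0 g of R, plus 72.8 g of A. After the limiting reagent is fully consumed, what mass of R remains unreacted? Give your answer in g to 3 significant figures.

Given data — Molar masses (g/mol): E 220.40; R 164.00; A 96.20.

n(E) = 91.00 / 220.40 = 0.4129 mol
n(G) = 2.11 × 1310/1000 = 2.764 mol
n(R) = 335.0 / 164.00 = 2.043 mol
n(A) = 72.80 / 96.20 = 0.7568 mol
n/ν for E = 0.4129/1 = 0.4129
n/ν for G = 2.764/4 = 0.6910
n/ν for R = 2.043/4 = 0.5108
n/ν for A = 0.7568/2 = 0.3784
Smallest n/ν is A → limiting reagent.
R consumed = (4/2) × 0.7568 = 1.514 mol
R remaining = 2.043 − 1.514 = 0.5290 mol
mass = 0.5290 × 164.00 = 86.76 g

86.8 g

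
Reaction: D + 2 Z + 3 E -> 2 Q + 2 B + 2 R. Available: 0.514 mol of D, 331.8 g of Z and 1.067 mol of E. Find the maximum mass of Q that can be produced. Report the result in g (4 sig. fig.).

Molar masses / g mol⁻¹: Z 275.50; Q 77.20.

54.91 g

n(D) = 0.5140 mol
n(Z) = 331.8 / 275.50 = 1.204 mol
n(E) = 1.067 mol
n/ν for D = 0.5140/1 = 0.5140
n/ν for Z = 1.204/2 = 0.6020
n/ν for E = 1.067/3 = 0.3557
Smallest n/ν is E → limiting reagent.
n(Q) = (2/3) × 1.067 = 0.7113 mol
mass = 0.7113 × 77.20 = 54.91 g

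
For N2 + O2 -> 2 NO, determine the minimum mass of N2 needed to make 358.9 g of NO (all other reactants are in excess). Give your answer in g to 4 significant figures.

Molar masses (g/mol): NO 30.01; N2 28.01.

167.5 g

n(NO) = 358.9 / 30.01 = 11.96 mol
n(N2) = (1/2) × 11.96 = 5.980 mol
mass = 5.980 × 28.01 = 167.5 g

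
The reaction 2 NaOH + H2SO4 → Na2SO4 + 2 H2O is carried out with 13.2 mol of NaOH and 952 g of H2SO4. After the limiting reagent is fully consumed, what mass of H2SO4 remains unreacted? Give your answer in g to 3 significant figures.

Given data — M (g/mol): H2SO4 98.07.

305 g

n(NaOH) = 13.20 mol
n(H2SO4) = 952.0 / 98.07 = 9.707 mol
n/ν for NaOH = 13.20/2 = 6.600
n/ν for H2SO4 = 9.707/1 = 9.707
Smallest n/ν is NaOH → limiting reagent.
H2SO4 consumed = (1/2) × 13.20 = 6.600 mol
H2SO4 remaining = 9.707 − 6.600 = 3.107 mol
mass = 3.107 × 98.07 = 304.7 g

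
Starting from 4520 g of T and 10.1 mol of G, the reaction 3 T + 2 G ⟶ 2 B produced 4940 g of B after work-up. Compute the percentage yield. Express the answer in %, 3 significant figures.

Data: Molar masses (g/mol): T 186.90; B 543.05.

n(T) = 4520 / 186.90 = 24.18 mol
n(G) = 10.10 mol
n/ν for T = 24.18/3 = 8.060
n/ν for G = 10.10/2 = 5.050
Smallest n/ν is G → limiting reagent.
theoretical n(B) = (2/2) × 10.10 = 10.10 mol → 5485 g
% yield = 4940 / 5485 × 100 = 90.06 %

90.1 %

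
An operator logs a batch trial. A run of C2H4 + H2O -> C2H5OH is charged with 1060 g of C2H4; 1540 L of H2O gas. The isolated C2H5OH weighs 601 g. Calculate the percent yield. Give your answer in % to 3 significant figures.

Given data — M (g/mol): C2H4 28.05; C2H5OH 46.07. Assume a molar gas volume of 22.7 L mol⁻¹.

34.5 %

n(C2H4) = 1060 / 28.05 = 37.79 mol
n(H2O) = 1540 / 22.7 = 67.84 mol
n/ν for C2H4 = 37.79/1 = 37.79
n/ν for H2O = 67.84/1 = 67.84
Smallest n/ν is C2H4 → limiting reagent.
theoretical n(C2H5OH) = (1/1) × 37.79 = 37.79 mol → 1741 g
% yield = 601 / 1741 × 100 = 34.52 %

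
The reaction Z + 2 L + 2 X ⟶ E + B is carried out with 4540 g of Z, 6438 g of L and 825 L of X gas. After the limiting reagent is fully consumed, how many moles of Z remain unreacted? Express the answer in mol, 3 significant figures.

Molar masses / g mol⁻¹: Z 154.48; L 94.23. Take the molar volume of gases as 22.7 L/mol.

n(Z) = 4540 / 154.48 = 29.39 mol
n(L) = 6438 / 94.23 = 68.32 mol
n(X) = 825.0 / 22.7 = 36.34 mol
n/ν for Z = 29.39/1 = 29.39
n/ν for L = 68.32/2 = 34.16
n/ν for X = 36.34/2 = 18.17
Smallest n/ν is X → limiting reagent.
Z consumed = (1/2) × 36.34 = 18.17 mol
Z remaining = 29.39 − 18.17 = 11.22 mol

11.2 mol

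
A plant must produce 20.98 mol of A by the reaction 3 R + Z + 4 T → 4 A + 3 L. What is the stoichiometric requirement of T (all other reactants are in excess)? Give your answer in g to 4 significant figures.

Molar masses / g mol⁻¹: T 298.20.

6256 g

n(A) = 20.98 mol
n(T) = (4/4) × 20.98 = 20.98 mol
mass = 20.98 × 298.20 = 6256 g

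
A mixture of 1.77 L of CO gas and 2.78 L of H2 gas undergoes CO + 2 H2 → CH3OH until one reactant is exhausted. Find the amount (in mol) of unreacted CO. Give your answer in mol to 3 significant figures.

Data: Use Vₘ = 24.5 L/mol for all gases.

0.0155 mol

n(CO) = 1.770 / 24.5 = 0.07224 mol
n(H2) = 2.780 / 24.5 = 0.1135 mol
n/ν for CO = 0.07224/1 = 0.07224
n/ν for H2 = 0.1135/2 = 0.05675
Smallest n/ν is H2 → limiting reagent.
CO consumed = (1/2) × 0.1135 = 0.05675 mol
CO remaining = 0.07224 − 0.05675 = 0.01549 mol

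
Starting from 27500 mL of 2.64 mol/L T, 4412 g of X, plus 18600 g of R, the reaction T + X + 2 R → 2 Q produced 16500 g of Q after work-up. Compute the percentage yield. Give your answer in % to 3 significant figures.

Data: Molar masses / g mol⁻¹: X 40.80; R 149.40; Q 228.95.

57.9 %

n(T) = 2.64 × 27500/1000 = 72.60 mol
n(X) = 4412 / 40.80 = 108.1 mol
n(R) = 18600 / 149.40 = 124.5 mol
n/ν → T: 72.60, X: 108.1, R: 62.25; R is limiting.
theoretical n(Q) = (2/2) × 124.5 = 124.5 mol → 28500 g
% yield = 16500 / 28500 × 100 = 57.89 %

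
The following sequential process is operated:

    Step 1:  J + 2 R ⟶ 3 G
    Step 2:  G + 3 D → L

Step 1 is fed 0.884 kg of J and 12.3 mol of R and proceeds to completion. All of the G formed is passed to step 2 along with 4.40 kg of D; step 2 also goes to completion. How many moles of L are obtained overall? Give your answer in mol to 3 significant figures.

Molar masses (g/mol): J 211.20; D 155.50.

Step 1:
n(J) = 0.8840×1000 / 211.20 = 4.186 mol
n(R) = 12.30 mol
n/ν for J = 4.186/1 = 4.186
n/ν for R = 12.30/2 = 6.150
Smallest n/ν is J → limiting reagent.
n(G) produced = (3/1) × 4.186 = 12.56 mol
Step 2:
n(G) available = 12.56 mol
n(D) = 4.400×1000 / 155.50 = 28.30 mol
n/ν for G = 12.56/1 = 12.56
n/ν for D = 28.30/3 = 9.433
Smallest n/ν is D → limiting reagent.
n(L) = (1/3) × 28.30 = 9.433 mol

9.43 mol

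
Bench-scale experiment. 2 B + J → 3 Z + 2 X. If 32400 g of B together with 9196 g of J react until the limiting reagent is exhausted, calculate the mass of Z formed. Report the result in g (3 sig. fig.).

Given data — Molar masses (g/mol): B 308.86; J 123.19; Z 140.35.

22100 g

n(B) = 32400 / 308.86 = 104.9 mol
n(J) = 9196 / 123.19 = 74.65 mol
n/ν for B = 104.9/2 = 52.45
n/ν for J = 74.65/1 = 74.65
Smallest n/ν is B → limiting reagent.
n(Z) = (3/2) × 104.9 = 157.4 mol
mass = 157.4 × 140.35 = 22090 g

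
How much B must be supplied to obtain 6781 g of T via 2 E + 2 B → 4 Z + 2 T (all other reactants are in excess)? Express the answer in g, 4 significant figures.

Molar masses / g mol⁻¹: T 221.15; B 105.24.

3227 g

n(T) = 6781 / 221.15 = 30.66 mol
n(B) = (2/2) × 30.66 = 30.66 mol
mass = 30.66 × 105.24 = 3227 g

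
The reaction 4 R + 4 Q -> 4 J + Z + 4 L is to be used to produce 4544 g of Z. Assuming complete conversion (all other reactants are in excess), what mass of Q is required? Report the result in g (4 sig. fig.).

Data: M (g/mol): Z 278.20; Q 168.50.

n(Z) = 4544 / 278.20 = 16.33 mol
n(Q) = (4/1) × 16.33 = 65.32 mol
mass = 65.32 × 168.50 = 11010 g

11010 g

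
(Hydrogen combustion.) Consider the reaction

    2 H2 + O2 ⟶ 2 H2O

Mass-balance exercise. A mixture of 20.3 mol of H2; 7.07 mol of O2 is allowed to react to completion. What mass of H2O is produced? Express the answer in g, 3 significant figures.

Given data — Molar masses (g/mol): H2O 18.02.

255 g

n(H2) = 20.30 mol
n(O2) = 7.070 mol
n/ν for H2 = 20.30/2 = 10.15
n/ν for O2 = 7.070/1 = 7.070
Smallest n/ν is O2 → limiting reagent.
n(H2O) = (2/1) × 7.070 = 14.14 mol
mass = 14.14 × 18.02 = 254.8 g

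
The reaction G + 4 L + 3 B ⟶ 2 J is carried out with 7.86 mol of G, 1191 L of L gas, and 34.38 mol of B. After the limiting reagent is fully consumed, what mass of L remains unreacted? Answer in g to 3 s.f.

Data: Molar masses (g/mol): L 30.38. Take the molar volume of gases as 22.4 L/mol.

n(G) = 7.860 mol
n(L) = 1191 / 22.4 = 53.17 mol
n(B) = 34.38 mol
n/ν → G: 7.860, L: 13.29, B: 11.46; G is limiting.
L consumed = (4/1) × 7.860 = 31.44 mol
L remaining = 53.17 − 31.44 = 21.73 mol
mass = 21.73 × 30.38 = 660.2 g

660 g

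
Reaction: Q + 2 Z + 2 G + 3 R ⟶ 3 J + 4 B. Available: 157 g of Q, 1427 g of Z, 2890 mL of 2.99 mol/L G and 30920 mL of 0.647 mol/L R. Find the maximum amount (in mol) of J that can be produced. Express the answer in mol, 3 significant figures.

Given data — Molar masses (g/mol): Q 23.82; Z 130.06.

13.0 mol

n(Q) = 157.0 / 23.82 = 6.591 mol
n(Z) = 1427 / 130.06 = 10.97 mol
n(G) = 2.99 × 2890/1000 = 8.641 mol
n(R) = 0.647 × 30920/1000 = 20.01 mol
n/ν for Q = 6.591/1 = 6.591
n/ν for Z = 10.97/2 = 5.485
n/ν for G = 8.641/2 = 4.321
n/ν for R = 20.01/3 = 6.670
Smallest n/ν is G → limiting reagent.
n(J) = (3/2) × 8.641 = 12.96 mol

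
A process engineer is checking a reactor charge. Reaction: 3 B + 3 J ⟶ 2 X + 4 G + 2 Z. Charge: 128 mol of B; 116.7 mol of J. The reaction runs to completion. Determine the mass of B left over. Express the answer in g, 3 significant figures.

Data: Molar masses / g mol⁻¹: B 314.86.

n(B) = 128.0 mol
n(J) = 116.7 mol
n/ν → B: 42.67, J: 38.90; J is limiting.
B consumed = (3/3) × 116.7 = 116.7 mol
B remaining = 128.0 − 116.7 = 11.30 mol
mass = 11.30 × 314.86 = 3558 g

3560 g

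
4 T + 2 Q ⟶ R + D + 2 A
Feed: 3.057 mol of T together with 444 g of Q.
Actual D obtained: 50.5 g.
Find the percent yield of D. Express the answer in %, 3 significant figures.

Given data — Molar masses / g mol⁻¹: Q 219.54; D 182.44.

36.2 %

n(T) = 3.057 mol
n(Q) = 444.0 / 219.54 = 2.022 mol
n/ν → T: 0.7643, Q: 1.011; T is limiting.
theoretical n(D) = (1/4) × 3.057 = 0.7643 mol → 139.4 g
% yield = 50.5 / 139.4 × 100 = 36.23 %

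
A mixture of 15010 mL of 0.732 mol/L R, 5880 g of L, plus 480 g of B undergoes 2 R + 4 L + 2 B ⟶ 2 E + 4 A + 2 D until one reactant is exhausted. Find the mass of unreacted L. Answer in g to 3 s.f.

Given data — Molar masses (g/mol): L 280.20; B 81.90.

n(R) = 0.732 × 15010/1000 = 10.99 mol
n(L) = 5880 / 280.20 = 20.99 mol
n(B) = 480.0 / 81.90 = 5.861 mol
n/ν for R = 10.99/2 = 5.495
n/ν for L = 20.99/4 = 5.248
n/ν for B = 5.861/2 = 2.931
Smallest n/ν is B → limiting reagent.
L consumed = (4/2) × 5.861 = 11.72 mol
L remaining = 20.99 − 11.72 = 9.270 mol
mass = 9.270 × 280.20 = 2597 g

2600 g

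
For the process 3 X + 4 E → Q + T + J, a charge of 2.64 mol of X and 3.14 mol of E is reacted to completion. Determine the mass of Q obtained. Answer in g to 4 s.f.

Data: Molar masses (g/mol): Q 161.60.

n(X) = 2.640 mol
n(E) = 3.140 mol
n/ν for X = 2.640/3 = 0.8800
n/ν for E = 3.140/4 = 0.7850
Smallest n/ν is E → limiting reagent.
n(Q) = (1/4) × 3.140 = 0.7850 mol
mass = 0.7850 × 161.60 = 126.9 g

126.9 g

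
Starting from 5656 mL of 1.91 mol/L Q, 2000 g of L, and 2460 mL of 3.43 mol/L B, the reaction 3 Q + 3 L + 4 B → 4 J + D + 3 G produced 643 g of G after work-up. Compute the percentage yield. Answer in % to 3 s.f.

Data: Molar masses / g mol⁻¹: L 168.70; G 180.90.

56.2 %

n(Q) = 1.91 × 5656/1000 = 10.80 mol
n(L) = 2000 / 168.70 = 11.86 mol
n(B) = 3.43 × 2460/1000 = 8.438 mol
n/ν for Q = 10.80/3 = 3.600
n/ν for L = 11.86/3 = 3.953
n/ν for B = 8.438/4 = 2.110
Smallest n/ν is B → limiting reagent.
theoretical n(G) = (3/4) × 8.438 = 6.329 mol → 1145 g
% yield = 643 / 1145 × 100 = 56.16 %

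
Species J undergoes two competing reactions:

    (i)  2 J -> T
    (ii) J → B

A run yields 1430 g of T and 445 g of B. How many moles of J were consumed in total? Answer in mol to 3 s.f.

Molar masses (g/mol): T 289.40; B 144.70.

13.0 mol

n(T) = 1430 / 289.40 = 4.941 mol
n(B) = 445 / 144.70 = 3.075 mol
n(J) via (i) = (2/1)×4.941 = 9.882 mol
n(J) via (ii) = (1/1)×3.075 = 3.075 mol
total n(J) = 9.882 + 3.075 = 12.96 mol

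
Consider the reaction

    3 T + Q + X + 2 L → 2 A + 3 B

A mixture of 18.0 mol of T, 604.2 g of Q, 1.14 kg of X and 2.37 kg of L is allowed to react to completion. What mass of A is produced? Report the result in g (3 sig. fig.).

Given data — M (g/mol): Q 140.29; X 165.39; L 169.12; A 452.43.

3900 g

n(T) = 18.00 mol
n(Q) = 604.2 / 140.29 = 4.307 mol
n(X) = 1.140×1000 / 165.39 = 6.893 mol
n(L) = 2.370×1000 / 169.12 = 14.01 mol
n/ν for T = 18.00/3 = 6.000
n/ν for Q = 4.307/1 = 4.307
n/ν for X = 6.893/1 = 6.893
n/ν for L = 14.01/2 = 7.005
Smallest n/ν is Q → limiting reagent.
n(A) = (2/1) × 4.307 = 8.614 mol
mass = 8.614 × 452.43 = 3897 g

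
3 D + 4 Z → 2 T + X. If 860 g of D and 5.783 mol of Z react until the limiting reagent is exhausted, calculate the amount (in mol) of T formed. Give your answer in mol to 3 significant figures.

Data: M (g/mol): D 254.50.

2.25 mol

n(D) = 860.0 / 254.50 = 3.379 mol
n(Z) = 5.783 mol
n/ν → D: 1.126, Z: 1.446; D is limiting.
n(T) = (2/3) × 3.379 = 2.253 mol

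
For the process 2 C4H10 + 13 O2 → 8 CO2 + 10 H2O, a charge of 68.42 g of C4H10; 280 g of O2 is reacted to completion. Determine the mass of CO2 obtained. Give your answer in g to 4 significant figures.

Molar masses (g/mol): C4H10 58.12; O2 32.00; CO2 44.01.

207.2 g

n(C4H10) = 68.42 / 58.12 = 1.177 mol
n(O2) = 280.0 / 32.00 = 8.750 mol
n/ν → C4H10: 0.5885, O2: 0.6731; C4H10 is limiting.
n(CO2) = (8/2) × 1.177 = 4.708 mol
mass = 4.708 × 44.01 = 207.2 g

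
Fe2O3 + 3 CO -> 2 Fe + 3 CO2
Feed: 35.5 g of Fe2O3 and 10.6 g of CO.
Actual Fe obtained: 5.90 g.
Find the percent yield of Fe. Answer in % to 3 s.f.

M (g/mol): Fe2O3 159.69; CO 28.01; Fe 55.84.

41.9 %

n(Fe2O3) = 35.50 / 159.69 = 0.2223 mol
n(CO) = 10.60 / 28.01 = 0.3784 mol
n/ν for Fe2O3 = 0.2223/1 = 0.2223
n/ν for CO = 0.3784/3 = 0.1261
Smallest n/ν is CO → limiting reagent.
theoretical n(Fe) = (2/3) × 0.3784 = 0.2523 mol → 14.09 g
% yield = 5.90 / 14.09 × 100 = 41.87 %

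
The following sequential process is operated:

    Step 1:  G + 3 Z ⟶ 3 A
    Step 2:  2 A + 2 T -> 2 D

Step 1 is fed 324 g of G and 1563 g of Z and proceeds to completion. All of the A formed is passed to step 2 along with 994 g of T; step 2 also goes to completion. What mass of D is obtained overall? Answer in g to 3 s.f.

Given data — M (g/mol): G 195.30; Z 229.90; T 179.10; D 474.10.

2360 g

Step 1:
n(G) = 324.0 / 195.30 = 1.659 mol
n(Z) = 1563 / 229.90 = 6.799 mol
n/ν → G: 1.659, Z: 2.266; G is limiting.
n(A) produced = (3/1) × 1.659 = 4.977 mol
Step 2:
n(A) available = 4.977 mol
n(T) = 994.0 / 179.10 = 5.550 mol
n/ν → A: 2.489, T: 2.775; A is limiting.
n(D) = (2/2) × 4.977 = 4.977 mol
mass = 4.977 × 474.10 = 2360 g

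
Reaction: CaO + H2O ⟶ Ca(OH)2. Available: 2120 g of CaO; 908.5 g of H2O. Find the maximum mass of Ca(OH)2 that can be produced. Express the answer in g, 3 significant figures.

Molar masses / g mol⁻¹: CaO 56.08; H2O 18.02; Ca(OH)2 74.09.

n(CaO) = 2120 / 56.08 = 37.80 mol
n(H2O) = 908.5 / 18.02 = 50.42 mol
n/ν → CaO: 37.80, H2O: 50.42; CaO is limiting.
n(Ca(OH)2) = (1/1) × 37.80 = 37.80 mol
mass = 37.80 × 74.09 = 2801 g

2800 g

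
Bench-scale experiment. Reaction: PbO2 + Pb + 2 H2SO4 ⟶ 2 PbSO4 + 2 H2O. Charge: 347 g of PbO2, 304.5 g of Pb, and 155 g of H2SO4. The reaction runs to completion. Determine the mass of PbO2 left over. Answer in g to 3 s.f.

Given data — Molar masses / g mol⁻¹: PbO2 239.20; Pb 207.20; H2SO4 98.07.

n(PbO2) = 347.0 / 239.20 = 1.451 mol
n(Pb) = 304.5 / 207.20 = 1.470 mol
n(H2SO4) = 155.0 / 98.07 = 1.581 mol
n/ν → PbO2: 1.451, Pb: 1.470, H2SO4: 0.7905; H2SO4 is limiting.
PbO2 consumed = (1/2) × 1.581 = 0.7905 mol
PbO2 remaining = 1.451 − 0.7905 = 0.6605 mol
mass = 0.6605 × 239.20 = 158.0 g

158 g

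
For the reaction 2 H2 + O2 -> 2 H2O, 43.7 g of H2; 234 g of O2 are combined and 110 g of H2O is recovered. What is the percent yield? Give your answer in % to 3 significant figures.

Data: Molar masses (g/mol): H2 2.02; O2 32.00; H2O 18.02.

n(H2) = 43.70 / 2.02 = 21.63 mol
n(O2) = 234.0 / 32.00 = 7.313 mol
n/ν for H2 = 21.63/2 = 10.82
n/ν for O2 = 7.313/1 = 7.313
Smallest n/ν is O2 → limiting reagent.
theoretical n(H2O) = (2/1) × 7.313 = 14.63 mol → 263.6 g
% yield = 110 / 263.6 × 100 = 41.73 %

41.7 %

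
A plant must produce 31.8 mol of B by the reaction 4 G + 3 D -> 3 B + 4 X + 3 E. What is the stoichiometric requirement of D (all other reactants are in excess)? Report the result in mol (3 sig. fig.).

31.8 mol

n(B) = 31.80 mol
n(D) = (3/3) × 31.80 = 31.80 mol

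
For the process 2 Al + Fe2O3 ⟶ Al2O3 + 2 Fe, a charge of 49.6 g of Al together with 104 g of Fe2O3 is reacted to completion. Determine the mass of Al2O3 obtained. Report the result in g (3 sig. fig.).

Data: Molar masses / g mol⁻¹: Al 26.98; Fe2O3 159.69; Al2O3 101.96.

66.4 g

n(Al) = 49.60 / 26.98 = 1.838 mol
n(Fe2O3) = 104.0 / 159.69 = 0.6513 mol
n/ν → Al: 0.9190, Fe2O3: 0.6513; Fe2O3 is limiting.
n(Al2O3) = (1/1) × 0.6513 = 0.6513 mol
mass = 0.6513 × 101.96 = 66.41 g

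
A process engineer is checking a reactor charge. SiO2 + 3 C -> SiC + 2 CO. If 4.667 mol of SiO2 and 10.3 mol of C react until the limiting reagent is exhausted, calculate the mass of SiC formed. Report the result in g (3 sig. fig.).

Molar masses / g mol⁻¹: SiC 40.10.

n(SiO2) = 4.667 mol
n(C) = 10.30 mol
n/ν for SiO2 = 4.667/1 = 4.667
n/ν for C = 10.30/3 = 3.433
Smallest n/ν is C → limiting reagent.
n(SiC) = (1/3) × 10.30 = 3.433 mol
mass = 3.433 × 40.10 = 137.7 g

138 g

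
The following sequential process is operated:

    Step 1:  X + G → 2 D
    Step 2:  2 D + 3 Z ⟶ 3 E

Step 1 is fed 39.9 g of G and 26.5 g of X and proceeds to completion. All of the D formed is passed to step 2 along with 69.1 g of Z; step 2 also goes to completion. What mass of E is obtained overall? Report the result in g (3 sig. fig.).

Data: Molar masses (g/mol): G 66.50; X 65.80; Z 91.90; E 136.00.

Step 1:
n(G) = 39.90 / 66.50 = 0.6000 mol
n(X) = 26.50 / 65.80 = 0.4027 mol
n/ν for G = 0.6000/1 = 0.6000
n/ν for X = 0.4027/1 = 0.4027
Smallest n/ν is X → limiting reagent.
n(D) produced = (2/1) × 0.4027 = 0.8054 mol
Step 2:
n(D) available = 0.8054 mol
n(Z) = 69.10 / 91.90 = 0.7519 mol
n/ν for D = 0.8054/2 = 0.4027
n/ν for Z = 0.7519/3 = 0.2506
Smallest n/ν is Z → limiting reagent.
n(E) = (3/3) × 0.7519 = 0.7519 mol
mass = 0.7519 × 136.00 = 102.3 g

102 g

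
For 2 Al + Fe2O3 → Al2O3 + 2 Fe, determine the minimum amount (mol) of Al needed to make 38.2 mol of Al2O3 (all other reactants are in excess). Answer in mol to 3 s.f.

n(Al2O3) = 38.20 mol
n(Al) = (2/1) × 38.20 = 76.40 mol

76.4 mol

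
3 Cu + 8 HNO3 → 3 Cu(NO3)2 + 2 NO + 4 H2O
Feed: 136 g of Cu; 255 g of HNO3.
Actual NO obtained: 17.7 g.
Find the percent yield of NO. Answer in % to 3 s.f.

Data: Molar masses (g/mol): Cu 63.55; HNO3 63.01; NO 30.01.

58.3 %

n(Cu) = 136.0 / 63.55 = 2.140 mol
n(HNO3) = 255.0 / 63.01 = 4.047 mol
n/ν for Cu = 2.140/3 = 0.7133
n/ν for HNO3 = 4.047/8 = 0.5059
Smallest n/ν is HNO3 → limiting reagent.
theoretical n(NO) = (2/8) × 4.047 = 1.012 mol → 30.37 g
% yield = 17.7 / 30.37 × 100 = 58.28 %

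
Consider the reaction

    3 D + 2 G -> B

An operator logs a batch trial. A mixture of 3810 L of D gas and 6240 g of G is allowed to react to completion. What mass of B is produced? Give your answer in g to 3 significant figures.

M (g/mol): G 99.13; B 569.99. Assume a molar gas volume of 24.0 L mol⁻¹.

17900 g

n(D) = 3810 / 24.0 = 158.8 mol
n(G) = 6240 / 99.13 = 62.95 mol
n/ν → D: 52.93, G: 31.48; G is limiting.
n(B) = (1/2) × 62.95 = 31.48 mol
mass = 31.48 × 569.99 = 17940 g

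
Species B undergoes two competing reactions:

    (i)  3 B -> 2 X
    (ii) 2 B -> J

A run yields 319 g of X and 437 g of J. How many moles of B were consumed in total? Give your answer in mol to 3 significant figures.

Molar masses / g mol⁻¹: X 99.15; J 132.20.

11.4 mol

n(X) = 319 / 99.15 = 3.217 mol
n(J) = 437 / 132.20 = 3.306 mol
n(B) via (i) = (3/2)×3.217 = 4.826 mol
n(B) via (ii) = (2/1)×3.306 = 6.612 mol
total n(B) = 4.826 + 6.612 = 11.44 mol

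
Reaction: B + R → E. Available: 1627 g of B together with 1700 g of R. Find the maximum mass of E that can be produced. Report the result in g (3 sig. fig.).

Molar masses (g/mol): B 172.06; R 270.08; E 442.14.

2780 g

n(B) = 1627 / 172.06 = 9.456 mol
n(R) = 1700 / 270.08 = 6.294 mol
n/ν for B = 9.456/1 = 9.456
n/ν for R = 6.294/1 = 6.294
Smallest n/ν is R → limiting reagent.
n(E) = (1/1) × 6.294 = 6.294 mol
mass = 6.294 × 442.14 = 2783 g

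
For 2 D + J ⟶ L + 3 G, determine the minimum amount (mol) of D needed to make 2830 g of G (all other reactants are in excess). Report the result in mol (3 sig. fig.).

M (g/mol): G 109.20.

n(G) = 2830 / 109.20 = 25.92 mol
n(D) = (2/3) × 25.92 = 17.28 mol

17.3 mol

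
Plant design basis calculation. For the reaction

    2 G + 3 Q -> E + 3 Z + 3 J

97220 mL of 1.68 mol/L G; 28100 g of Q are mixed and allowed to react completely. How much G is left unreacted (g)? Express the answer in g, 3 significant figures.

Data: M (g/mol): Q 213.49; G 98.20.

7420 g

n(G) = 1.68 × 97220/1000 = 163.3 mol
n(Q) = 28100 / 213.49 = 131.6 mol
n/ν for G = 163.3/2 = 81.65
n/ν for Q = 131.6/3 = 43.87
Smallest n/ν is Q → limiting reagent.
G consumed = (2/3) × 131.6 = 87.73 mol
G remaining = 163.3 − 87.73 = 75.57 mol
mass = 75.57 × 98.20 = 7421 g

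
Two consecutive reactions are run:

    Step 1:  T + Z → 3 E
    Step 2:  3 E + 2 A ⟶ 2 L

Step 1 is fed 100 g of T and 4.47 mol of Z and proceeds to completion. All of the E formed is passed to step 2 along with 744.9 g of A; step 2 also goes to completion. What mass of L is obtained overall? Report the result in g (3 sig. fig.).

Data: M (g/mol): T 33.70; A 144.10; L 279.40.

1440 g

Step 1:
n(T) = 100.0 / 33.70 = 2.967 mol
n(Z) = 4.470 mol
n/ν for T = 2.967/1 = 2.967
n/ν for Z = 4.470/1 = 4.470
Smallest n/ν is T → limiting reagent.
n(E) produced = (3/1) × 2.967 = 8.901 mol
Step 2:
n(E) available = 8.901 mol
n(A) = 744.9 / 144.10 = 5.169 mol
n/ν for E = 8.901/3 = 2.967
n/ν for A = 5.169/2 = 2.585
Smallest n/ν is A → limiting reagent.
n(L) = (2/2) × 5.169 = 5.169 mol
mass = 5.169 × 279.40 = 1444 g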